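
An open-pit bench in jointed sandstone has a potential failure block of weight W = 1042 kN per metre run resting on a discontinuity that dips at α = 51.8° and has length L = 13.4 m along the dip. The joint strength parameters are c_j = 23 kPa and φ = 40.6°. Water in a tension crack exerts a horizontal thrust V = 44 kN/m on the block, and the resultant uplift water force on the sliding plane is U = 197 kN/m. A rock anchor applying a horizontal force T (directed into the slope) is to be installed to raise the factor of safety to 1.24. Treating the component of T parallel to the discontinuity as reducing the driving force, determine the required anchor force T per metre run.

T = 269 kN/m

Resolving forces along and normal to the sliding plane, with the horizontal anchor force T adding T·sinα to the effective normal force and T·cosα acting up the plane against the driving force:
FS = [c_jL + (W cosα − U − V sinα + T sinα) tanφ] / [W sinα + V cosα − T cosα]
Without the anchor: N' = 412.8 kN/m, driving T_d = 846.1 kN/m, resisting R = 23·13.4 + 412.8·tan40.6° = 662.0 kN/m, FS = 0.78.
Setting FS = 1.24 and solving for T:
1.24·(846.1 − T cos51.8°) = 662.0 + T sin51.8°·tan40.6°
T·(sin51.8°·tan40.6° + 1.24·cos51.8°) = 1.24·846.1 − 662.0
T·(0.7859·0.8571 + 1.24·0.6184) = 1049.1 − 662.0 = 387.1
T·1.4404 = 387.1
T = 268.8 kN/m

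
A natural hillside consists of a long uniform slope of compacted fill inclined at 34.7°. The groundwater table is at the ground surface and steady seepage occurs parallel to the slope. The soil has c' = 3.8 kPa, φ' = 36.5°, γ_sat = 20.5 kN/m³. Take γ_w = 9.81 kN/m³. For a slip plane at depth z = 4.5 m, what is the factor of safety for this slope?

FS = 0.65

With seepage parallel to the slope and the water table at the surface, the effective normal stress on the slip plane uses the buoyant unit weight γ' = γ_sat − γ_w while the driving shear stress uses γ_sat:
FS = [c' + γ' z cos²β tanφ'] / [γ_sat z sinβ cosβ]
γ' = 20.5 − 9.81 = 10.69 kN/m³
Numerator = 3.8 + 10.69·4.5·cos²34.7°·tan36.5° = 3.8 + 10.69·4.5·0.6759·0.7400 = 27.860 kPa
Denominator = 20.5·4.5·sin34.7°·cos34.7° = 20.5·4.5·0.5693·0.8221 = 43.176 kPa
FS = 27.860 / 43.176 = 0.645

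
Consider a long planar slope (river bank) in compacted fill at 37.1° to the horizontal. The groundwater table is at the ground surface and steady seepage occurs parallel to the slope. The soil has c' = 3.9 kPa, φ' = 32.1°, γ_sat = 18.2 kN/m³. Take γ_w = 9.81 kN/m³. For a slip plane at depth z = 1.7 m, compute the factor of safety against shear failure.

FS = 0.64

With seepage parallel to the slope and the water table at the surface, the effective normal stress on the slip plane uses the buoyant unit weight γ' = γ_sat − γ_w while the driving shear stress uses γ_sat:
FS = [c' + γ' z cos²β tanφ'] / [γ_sat z sinβ cosβ]
γ' = 18.2 − 9.81 = 8.39 kN/m³
Numerator = 3.9 + 8.39·1.7·cos²37.1°·tan32.1° = 3.9 + 8.39·1.7·0.6361·0.6273 = 9.592 kPa
Denominator = 18.2·1.7·sin37.1°·cos37.1° = 18.2·1.7·0.6032·0.7976 = 14.886 kPa
FS = 9.592 / 14.886 = 0.644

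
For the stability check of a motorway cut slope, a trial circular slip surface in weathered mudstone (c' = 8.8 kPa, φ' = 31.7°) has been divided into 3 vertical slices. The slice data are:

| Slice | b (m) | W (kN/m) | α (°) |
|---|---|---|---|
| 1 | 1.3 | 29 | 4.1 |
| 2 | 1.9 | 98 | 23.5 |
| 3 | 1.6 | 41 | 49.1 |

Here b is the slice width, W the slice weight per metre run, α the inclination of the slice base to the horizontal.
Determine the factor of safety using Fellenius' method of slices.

Ordinary method of slices: FS = Σ[c'·Δl_i + (W_i cosα_i)·tanφ'] / Σ W_i sinα_i, with Δl_i = b_i / cosα_i.
Slice 1: Δl = 1.3/cos4.1° = 1.303 m; N'_1 = 29·cos4.1° = 28.9; c'Δl = 11.47; W sinα = 2.1
Slice 2: Δl = 1.9/cos23.5° = 2.072 m; N'_2 = 98·cos23.5° = 89.9; c'Δl = 18.23; W sinα = 39.1
Slice 3: Δl = 1.6/cos49.1° = 2.444 m; N'_3 = 41·cos49.1° = 26.8; c'Δl = 21.50; W sinα = 31.0
Σc'Δl = 51.2 kN/m; ΣN' = 145.6 kN/m; ΣW sinα = 72.1 kN/m
Resisting = 51.2 + 145.6·tan31.7° = 51.2 + 90.0 = 141.2 kN/m
FS = 141.2 / 72.1 = 1.957

FS = 1.96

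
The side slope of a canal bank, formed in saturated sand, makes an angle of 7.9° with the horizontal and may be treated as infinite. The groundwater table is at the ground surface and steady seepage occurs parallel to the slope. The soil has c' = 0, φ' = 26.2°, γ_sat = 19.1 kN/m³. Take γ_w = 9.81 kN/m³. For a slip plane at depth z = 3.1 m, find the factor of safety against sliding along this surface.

FS = 1.72

With seepage parallel to the slope and the water table at the surface, the effective normal stress on the slip plane uses the buoyant unit weight γ' = γ_sat − γ_w while the driving shear stress uses γ_sat:
FS = [c' + γ' z cos²β tanφ'] / [γ_sat z sinβ cosβ]
(For c' = 0 this reduces to FS = (γ'/γ_sat)·tanφ'/tanβ.)
γ' = 19.1 − 9.81 = 9.29 kN/m³
Numerator = 0.0 + 9.29·3.1·cos²7.9°·tan26.2° = 0.0 + 9.29·3.1·0.9811·0.4921 = 13.903 kPa
Denominator = 19.1·3.1·sin7.9°·cos7.9° = 19.1·3.1·0.1374·0.9905 = 8.061 kPa
FS = 13.903 / 8.061 = 1.725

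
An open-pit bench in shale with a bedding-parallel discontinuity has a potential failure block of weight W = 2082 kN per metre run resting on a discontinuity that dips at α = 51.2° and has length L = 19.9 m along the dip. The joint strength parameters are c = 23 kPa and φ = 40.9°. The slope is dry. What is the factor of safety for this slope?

FS = 0.98

Resolving the block weight along and normal to the plane and applying the Mohr–Coulomb strength on the joint:
N' = W cosα = 2082·cos51.2° = 1304.6 kN/m
Driving force T = W sinα = 2082·sin51.2° = 1622.6 kN/m
Resisting force R = c·L + N'·tanφ = 23·19.9 + 1304.6·tan40.9° = 457.7 + 1130.1 = 1587.8 kN/m
FS = R / T = 1587.8 / 1622.6 = 0.979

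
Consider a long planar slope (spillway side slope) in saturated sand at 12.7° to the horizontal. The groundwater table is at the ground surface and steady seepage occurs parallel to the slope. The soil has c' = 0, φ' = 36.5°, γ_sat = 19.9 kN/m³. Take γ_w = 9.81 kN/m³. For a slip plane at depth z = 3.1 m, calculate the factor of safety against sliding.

FS = 1.66

With seepage parallel to the slope and the water table at the surface, the effective normal stress on the slip plane uses the buoyant unit weight γ' = γ_sat − γ_w while the driving shear stress uses γ_sat:
FS = [c' + γ' z cos²β tanφ'] / [γ_sat z sinβ cosβ]
(For c' = 0 this reduces to FS = (γ'/γ_sat)·tanφ'/tanβ.)
γ' = 19.9 − 9.81 = 10.09 kN/m³
Numerator = 0.0 + 10.09·3.1·cos²12.7°·tan36.5° = 0.0 + 10.09·3.1·0.9517·0.7400 = 22.027 kPa
Denominator = 19.9·3.1·sin12.7°·cos12.7° = 19.9·3.1·0.2198·0.9755 = 13.231 kPa
FS = 22.027 / 13.231 = 1.665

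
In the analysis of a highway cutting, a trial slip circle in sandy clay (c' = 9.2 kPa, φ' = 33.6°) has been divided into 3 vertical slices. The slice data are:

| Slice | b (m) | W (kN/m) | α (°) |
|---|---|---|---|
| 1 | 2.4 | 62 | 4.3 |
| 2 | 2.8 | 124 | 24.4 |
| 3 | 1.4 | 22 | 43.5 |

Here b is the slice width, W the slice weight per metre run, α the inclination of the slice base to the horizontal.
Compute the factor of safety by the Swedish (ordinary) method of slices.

FS = 2.74

Ordinary method of slices: FS = Σ[c'·Δl_i + (W_i cosα_i)·tanφ'] / Σ W_i sinα_i, with Δl_i = b_i / cosα_i.
Slice 1: Δl = 2.4/cos4.3° = 2.407 m; N'_1 = 62·cos4.3° = 61.8; c'Δl = 22.14; W sinα = 4.6
Slice 2: Δl = 2.8/cos24.4° = 3.075 m; N'_2 = 124·cos24.4° = 112.9; c'Δl = 28.29; W sinα = 51.2
Slice 3: Δl = 1.4/cos43.5° = 1.930 m; N'_3 = 22·cos43.5° = 16.0; c'Δl = 17.76; W sinα = 15.1
Σc'Δl = 68.2 kN/m; ΣN' = 190.7 kN/m; ΣW sinα = 71.0 kN/m
Resisting = 68.2 + 190.7·tan33.6° = 68.2 + 126.7 = 194.9 kN/m
FS = 194.9 / 71.0 = 2.744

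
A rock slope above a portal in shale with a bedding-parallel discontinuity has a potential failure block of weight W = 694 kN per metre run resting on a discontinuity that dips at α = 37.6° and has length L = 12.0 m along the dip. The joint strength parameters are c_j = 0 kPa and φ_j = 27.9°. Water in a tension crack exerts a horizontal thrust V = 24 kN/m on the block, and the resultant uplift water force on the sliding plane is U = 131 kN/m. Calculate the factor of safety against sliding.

FS = 0.48

Resolving the block weight along and normal to the plane and applying the Mohr–Coulomb strength on the joint:
N' = W cosα − U − V sinα = 694·cos37.6° − 131 − 24·sin37.6° = 404.2 kN/m
Driving force T = W sinα + V cosα = 694·sin37.6° + 24·cos37.6° = 442.5 kN/m
Resisting force R = c_j·L + N'·tanφ_j = 0·12.0 + 404.2·tan27.9° = 0.0 + 214.0 = 214.0 kN/m
FS = R / T = 214.0 / 442.5 = 0.484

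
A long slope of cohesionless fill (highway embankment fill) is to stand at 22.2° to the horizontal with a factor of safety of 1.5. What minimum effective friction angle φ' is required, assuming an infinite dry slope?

FS = tanφ'/tanβ ⇒ tanφ' = FS · tanβ = 1.5 · tan22.2° = 0.6121
φ' = arctan(0.6121) = 31.47°

φ' = 31.5°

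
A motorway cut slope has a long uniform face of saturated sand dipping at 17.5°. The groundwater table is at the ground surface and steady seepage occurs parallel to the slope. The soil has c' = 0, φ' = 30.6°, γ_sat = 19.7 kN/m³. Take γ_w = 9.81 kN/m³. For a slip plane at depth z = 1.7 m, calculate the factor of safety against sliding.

FS = 0.94

With seepage parallel to the slope and the water table at the surface, the effective normal stress on the slip plane uses the buoyant unit weight γ' = γ_sat − γ_w while the driving shear stress uses γ_sat:
FS = [c' + γ' z cos²β tanφ'] / [γ_sat z sinβ cosβ]
(For c' = 0 this reduces to FS = (γ'/γ_sat)·tanφ'/tanβ.)
γ' = 19.7 − 9.81 = 9.89 kN/m³
Numerator = 0.0 + 9.89·1.7·cos²17.5°·tan30.6° = 0.0 + 9.89·1.7·0.9096·0.5914 = 9.044 kPa
Denominator = 19.7·1.7·sin17.5°·cos17.5° = 19.7·1.7·0.3007·0.9537 = 9.605 kPa
FS = 9.044 / 9.605 = 0.942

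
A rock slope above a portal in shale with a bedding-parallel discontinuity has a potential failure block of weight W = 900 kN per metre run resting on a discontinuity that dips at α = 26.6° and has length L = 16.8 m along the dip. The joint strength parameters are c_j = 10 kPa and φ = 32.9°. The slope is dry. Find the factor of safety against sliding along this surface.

Resolving the block weight along and normal to the plane and applying the Mohr–Coulomb strength on the joint:
N' = W cosα = 900·cos26.6° = 804.7 kN/m
Driving force T = W sinα = 900·sin26.6° = 403.0 kN/m
Resisting force R = c_j·L + N'·tanφ = 10·16.8 + 804.7·tan32.9° = 168.0 + 520.6 = 688.6 kN/m
FS = R / T = 688.6 / 403.0 = 1.709

FS = 1.71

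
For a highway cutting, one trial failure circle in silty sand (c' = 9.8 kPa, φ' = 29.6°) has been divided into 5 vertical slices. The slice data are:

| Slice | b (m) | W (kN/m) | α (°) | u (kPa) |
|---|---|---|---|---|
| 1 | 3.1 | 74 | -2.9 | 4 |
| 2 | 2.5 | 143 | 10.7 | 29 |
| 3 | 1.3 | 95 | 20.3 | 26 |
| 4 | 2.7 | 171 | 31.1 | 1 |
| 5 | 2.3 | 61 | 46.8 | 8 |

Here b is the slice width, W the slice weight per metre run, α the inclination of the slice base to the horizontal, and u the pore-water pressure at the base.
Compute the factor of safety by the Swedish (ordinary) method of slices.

Ordinary method of slices: FS = Σ[c'·Δl_i + (W_i cosα_i − u_i·Δl_i)·tanφ'] / Σ W_i sinα_i, with Δl_i = b_i / cosα_i.
Slice 1: Δl = 3.1/cos(-2.9°) = 3.104 m; N'_1 = 74·cos(-2.9°) − 4·3.104 = 61.5; c'Δl = 30.42; W sinα = -3.7
Slice 2: Δl = 2.5/cos10.7° = 2.544 m; N'_2 = 143·cos10.7° − 29·2.544 = 66.7; c'Δl = 24.93; W sinα = 26.6
Slice 3: Δl = 1.3/cos20.3° = 1.386 m; N'_3 = 95·cos20.3° − 26·1.386 = 53.1; c'Δl = 13.58; W sinα = 33.0
Slice 4: Δl = 2.7/cos31.1° = 3.153 m; N'_4 = 171·cos31.1° − 1·3.153 = 143.3; c'Δl = 30.90; W sinα = 88.3
Slice 5: Δl = 2.3/cos46.8° = 3.360 m; N'_5 = 61·cos46.8° − 8·3.360 = 14.9; c'Δl = 32.93; W sinα = 44.5
Σc'Δl = 132.8 kN/m; ΣN' = 339.4 kN/m; ΣW sinα = 188.6 kN/m
Resisting = 132.8 + 339.4·tan29.6° = 132.8 + 192.8 = 325.6 kN/m
FS = 325.6 / 188.6 = 1.727

FS = 1.73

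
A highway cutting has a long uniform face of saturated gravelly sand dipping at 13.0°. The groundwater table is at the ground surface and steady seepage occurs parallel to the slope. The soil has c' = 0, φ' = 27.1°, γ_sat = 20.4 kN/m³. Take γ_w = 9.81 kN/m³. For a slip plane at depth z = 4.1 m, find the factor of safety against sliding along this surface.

FS = 1.15

With seepage parallel to the slope and the water table at the surface, the effective normal stress on the slip plane uses the buoyant unit weight γ' = γ_sat − γ_w while the driving shear stress uses γ_sat:
FS = [c' + γ' z cos²β tanφ'] / [γ_sat z sinβ cosβ]
(For c' = 0 this reduces to FS = (γ'/γ_sat)·tanφ'/tanβ.)
γ' = 20.4 − 9.81 = 10.59 kN/m³
Numerator = 0.0 + 10.59·4.1·cos²13.0°·tan27.1° = 0.0 + 10.59·4.1·0.9494·0.5117 = 21.094 kPa
Denominator = 20.4·4.1·sin13.0°·cos13.0° = 20.4·4.1·0.2250·0.9744 = 18.333 kPa
FS = 21.094 / 18.333 = 1.151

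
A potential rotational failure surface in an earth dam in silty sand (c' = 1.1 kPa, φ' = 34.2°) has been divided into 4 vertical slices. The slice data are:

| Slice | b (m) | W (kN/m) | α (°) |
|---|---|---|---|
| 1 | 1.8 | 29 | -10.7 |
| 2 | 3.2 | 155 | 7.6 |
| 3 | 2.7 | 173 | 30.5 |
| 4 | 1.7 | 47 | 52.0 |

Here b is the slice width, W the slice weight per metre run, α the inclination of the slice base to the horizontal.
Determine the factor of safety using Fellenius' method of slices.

FS = 1.83

Ordinary method of slices: FS = Σ[c'·Δl_i + (W_i cosα_i)·tanφ'] / Σ W_i sinα_i, with Δl_i = b_i / cosα_i.
Slice 1: Δl = 1.8/cos(-10.7°) = 1.832 m; N'_1 = 29·cos(-10.7°) = 28.5; c'Δl = 2.02; W sinα = -5.4
Slice 2: Δl = 3.2/cos7.6° = 3.228 m; N'_2 = 155·cos7.6° = 153.6; c'Δl = 3.55; W sinα = 20.5
Slice 3: Δl = 2.7/cos30.5° = 3.134 m; N'_3 = 173·cos30.5° = 149.1; c'Δl = 3.45; W sinα = 87.8
Slice 4: Δl = 1.7/cos52.0° = 2.761 m; N'_4 = 47·cos52.0° = 28.9; c'Δl = 3.04; W sinα = 37.0
Σc'Δl = 12.1 kN/m; ΣN' = 360.1 kN/m; ΣW sinα = 140.0 kN/m
Resisting = 12.1 + 360.1·tan34.2° = 12.1 + 244.7 = 256.8 kN/m
FS = 256.8 / 140.0 = 1.835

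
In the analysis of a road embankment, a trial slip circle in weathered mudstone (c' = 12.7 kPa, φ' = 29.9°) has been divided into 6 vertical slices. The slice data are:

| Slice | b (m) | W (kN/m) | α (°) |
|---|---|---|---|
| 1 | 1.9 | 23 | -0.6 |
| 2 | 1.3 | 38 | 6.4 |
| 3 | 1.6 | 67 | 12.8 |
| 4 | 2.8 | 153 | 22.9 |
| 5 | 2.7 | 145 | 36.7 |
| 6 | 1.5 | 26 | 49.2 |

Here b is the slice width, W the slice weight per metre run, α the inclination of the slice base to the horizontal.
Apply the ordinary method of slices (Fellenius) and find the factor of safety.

Ordinary method of slices: FS = Σ[c'·Δl_i + (W_i cosα_i)·tanφ'] / Σ W_i sinα_i, with Δl_i = b_i / cosα_i.
Slice 1: Δl = 1.9/cos(-0.6°) = 1.900 m; N'_1 = 23·cos(-0.6°) = 23.0; c'Δl = 24.13; W sinα = -0.2
Slice 2: Δl = 1.3/cos6.4° = 1.308 m; N'_2 = 38·cos6.4° = 37.8; c'Δl = 16.61; W sinα = 4.2
Slice 3: Δl = 1.6/cos12.8° = 1.641 m; N'_3 = 67·cos12.8° = 65.3; c'Δl = 20.84; W sinα = 14.8
Slice 4: Δl = 2.8/cos22.9° = 3.040 m; N'_4 = 153·cos22.9° = 140.9; c'Δl = 38.60; W sinα = 59.5
Slice 5: Δl = 2.7/cos36.7° = 3.368 m; N'_5 = 145·cos36.7° = 116.3; c'Δl = 42.77; W sinα = 86.7
Slice 6: Δl = 1.5/cos49.2° = 2.296 m; N'_6 = 26·cos49.2° = 17.0; c'Δl = 29.15; W sinα = 19.7
Σc'Δl = 172.1 kN/m; ΣN' = 400.3 kN/m; ΣW sinα = 184.7 kN/m
Resisting = 172.1 + 400.3·tan29.9° = 172.1 + 230.2 = 402.3 kN/m
FS = 402.3 / 184.7 = 2.178

FS = 2.18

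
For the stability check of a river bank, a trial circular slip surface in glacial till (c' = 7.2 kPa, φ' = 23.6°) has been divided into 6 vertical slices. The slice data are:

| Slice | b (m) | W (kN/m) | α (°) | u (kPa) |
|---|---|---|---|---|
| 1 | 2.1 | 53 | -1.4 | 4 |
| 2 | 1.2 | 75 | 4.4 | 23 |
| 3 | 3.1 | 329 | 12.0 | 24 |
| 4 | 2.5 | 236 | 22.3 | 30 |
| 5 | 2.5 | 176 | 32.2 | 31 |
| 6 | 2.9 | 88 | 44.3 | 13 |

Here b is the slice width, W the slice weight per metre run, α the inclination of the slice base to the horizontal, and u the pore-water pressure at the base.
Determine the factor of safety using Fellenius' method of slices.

FS = 1.11

Ordinary method of slices: FS = Σ[c'·Δl_i + (W_i cosα_i − u_i·Δl_i)·tanφ'] / Σ W_i sinα_i, with Δl_i = b_i / cosα_i.
Slice 1: Δl = 2.1/cos(-1.4°) = 2.101 m; N'_1 = 53·cos(-1.4°) − 4·2.101 = 44.6; c'Δl = 15.12; W sinα = -1.3
Slice 2: Δl = 1.2/cos4.4° = 1.204 m; N'_2 = 75·cos4.4° − 23·1.204 = 47.1; c'Δl = 8.67; W sinα = 5.8
Slice 3: Δl = 3.1/cos12.0° = 3.169 m; N'_3 = 329·cos12.0° − 24·3.169 = 245.7; c'Δl = 22.82; W sinα = 68.4
Slice 4: Δl = 2.5/cos22.3° = 2.702 m; N'_4 = 236·cos22.3° − 30·2.702 = 137.3; c'Δl = 19.46; W sinα = 89.6
Slice 5: Δl = 2.5/cos32.2° = 2.954 m; N'_5 = 176·cos32.2° − 31·2.954 = 57.3; c'Δl = 21.27; W sinα = 93.8
Slice 6: Δl = 2.9/cos44.3° = 4.052 m; N'_6 = 88·cos44.3° − 13·4.052 = 10.3; c'Δl = 29.17; W sinα = 61.5
Σc'Δl = 116.5 kN/m; ΣN' = 542.4 kN/m; ΣW sinα = 317.7 kN/m
Resisting = 116.5 + 542.4·tan23.6° = 116.5 + 237.0 = 353.5 kN/m
FS = 353.5 / 317.7 = 1.113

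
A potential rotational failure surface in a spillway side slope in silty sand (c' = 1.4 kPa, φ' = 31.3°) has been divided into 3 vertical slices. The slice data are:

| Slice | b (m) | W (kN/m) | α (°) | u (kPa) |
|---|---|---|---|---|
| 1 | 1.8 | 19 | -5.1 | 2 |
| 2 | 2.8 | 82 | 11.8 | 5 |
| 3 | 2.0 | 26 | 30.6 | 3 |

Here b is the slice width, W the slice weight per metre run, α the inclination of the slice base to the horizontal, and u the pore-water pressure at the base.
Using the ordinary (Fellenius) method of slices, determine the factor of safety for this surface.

FS = 2.42

Ordinary method of slices: FS = Σ[c'·Δl_i + (W_i cosα_i − u_i·Δl_i)·tanφ'] / Σ W_i sinα_i, with Δl_i = b_i / cosα_i.
Slice 1: Δl = 1.8/cos(-5.1°) = 1.807 m; N'_1 = 19·cos(-5.1°) − 2·1.807 = 15.3; c'Δl = 2.53; W sinα = -1.7
Slice 2: Δl = 2.8/cos11.8° = 2.860 m; N'_2 = 82·cos11.8° − 5·2.860 = 66.0; c'Δl = 4.00; W sinα = 16.8
Slice 3: Δl = 2.0/cos30.6° = 2.324 m; N'_3 = 26·cos30.6° − 3·2.324 = 15.4; c'Δl = 3.25; W sinα = 13.2
Σc'Δl = 9.8 kN/m; ΣN' = 96.7 kN/m; ΣW sinα = 28.3 kN/m
Resisting = 9.8 + 96.7·tan31.3° = 9.8 + 58.8 = 68.6 kN/m
FS = 68.6 / 28.3 = 2.422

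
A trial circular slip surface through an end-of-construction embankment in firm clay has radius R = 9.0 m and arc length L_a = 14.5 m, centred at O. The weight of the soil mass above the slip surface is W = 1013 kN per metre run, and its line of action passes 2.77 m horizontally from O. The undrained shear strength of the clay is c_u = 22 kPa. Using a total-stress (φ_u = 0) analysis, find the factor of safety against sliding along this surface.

Taking moments about the centre O, the resisting moment is provided by the undrained shear strength acting along the arc:
M_R = c_u·L_a·R = 22·14.50·9.0 = 2871.0 kN·m/m
M_D = W·d = 1013·2.77 = 2806.0 kN·m/m
FS = M_R / M_D = 2871.0 / 2806.0 = 1.023

FS = 1.02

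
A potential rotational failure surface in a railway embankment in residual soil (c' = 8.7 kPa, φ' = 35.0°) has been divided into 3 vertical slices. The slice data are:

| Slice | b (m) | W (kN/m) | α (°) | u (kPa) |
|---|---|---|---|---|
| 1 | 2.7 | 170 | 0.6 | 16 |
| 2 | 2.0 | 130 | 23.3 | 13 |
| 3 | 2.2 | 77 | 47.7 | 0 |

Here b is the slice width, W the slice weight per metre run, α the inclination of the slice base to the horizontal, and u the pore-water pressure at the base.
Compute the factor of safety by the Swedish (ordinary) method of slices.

Ordinary method of slices: FS = Σ[c'·Δl_i + (W_i cosα_i − u_i·Δl_i)·tanφ'] / Σ W_i sinα_i, with Δl_i = b_i / cosα_i.
Slice 1: Δl = 2.7/cos0.6° = 2.700 m; N'_1 = 170·cos0.6° − 16·2.700 = 126.8; c'Δl = 23.49; W sinα = 1.8
Slice 2: Δl = 2.0/cos23.3° = 2.178 m; N'_2 = 130·cos23.3° − 13·2.178 = 91.1; c'Δl = 18.95; W sinα = 51.4
Slice 3: Δl = 2.2/cos47.7° = 3.269 m; N'_3 = 77·cos47.7° − 0·3.269 = 51.8; c'Δl = 28.44; W sinα = 57.0
Σc'Δl = 70.9 kN/m; ΣN' = 269.7 kN/m; ΣW sinα = 110.2 kN/m
Resisting = 70.9 + 269.7·tan35.0° = 70.9 + 188.8 = 259.7 kN/m
FS = 259.7 / 110.2 = 2.358

FS = 2.36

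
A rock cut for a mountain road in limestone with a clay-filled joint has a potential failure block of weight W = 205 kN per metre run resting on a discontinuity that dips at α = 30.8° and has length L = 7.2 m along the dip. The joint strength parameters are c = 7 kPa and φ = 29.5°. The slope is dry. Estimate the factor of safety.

Resolving the block weight along and normal to the plane and applying the Mohr–Coulomb strength on the joint:
N' = W cosα = 205·cos30.8° = 176.1 kN/m
Driving force T = W sinα = 205·sin30.8° = 105.0 kN/m
Resisting force R = c·L + N'·tanφ = 7·7.2 + 176.1·tan29.5° = 50.4 + 99.6 = 150.0 kN/m
FS = R / T = 150.0 / 105.0 = 1.429

FS = 1.43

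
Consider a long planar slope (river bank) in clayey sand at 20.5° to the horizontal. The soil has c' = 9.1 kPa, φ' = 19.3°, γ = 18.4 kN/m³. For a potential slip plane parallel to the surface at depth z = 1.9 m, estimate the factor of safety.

For an infinite slope with a slip plane parallel to the surface (no pore pressure): FS = [c' + γz cos²β tanφ'] / [γz sinβ cosβ].
γz = 18.4·1.9 = 34.96 kN/m²
Numerator = 9.1 + 34.96·cos²20.5°·tan19.3° = 9.1 + 34.96·0.8774·0.3502 = 19.841 kPa
Denominator = 34.96·sin20.5°·cos20.5° = 34.96·0.3502·0.9367 = 11.468 kPa
FS = 19.841 / 11.468 = 1.730

FS = 1.73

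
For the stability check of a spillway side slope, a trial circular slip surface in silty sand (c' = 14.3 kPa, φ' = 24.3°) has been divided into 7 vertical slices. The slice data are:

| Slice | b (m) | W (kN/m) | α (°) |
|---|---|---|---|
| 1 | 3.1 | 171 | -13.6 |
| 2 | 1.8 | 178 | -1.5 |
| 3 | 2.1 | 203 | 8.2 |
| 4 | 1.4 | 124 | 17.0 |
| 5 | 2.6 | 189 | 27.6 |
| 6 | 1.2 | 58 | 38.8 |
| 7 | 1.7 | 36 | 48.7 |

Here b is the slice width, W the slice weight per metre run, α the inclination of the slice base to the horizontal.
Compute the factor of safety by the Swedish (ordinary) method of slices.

Ordinary method of slices: FS = Σ[c'·Δl_i + (W_i cosα_i)·tanφ'] / Σ W_i sinα_i, with Δl_i = b_i / cosα_i.
Slice 1: Δl = 3.1/cos(-13.6°) = 3.189 m; N'_1 = 171·cos(-13.6°) = 166.2; c'Δl = 45.61; W sinα = -40.2
Slice 2: Δl = 1.8/cos(-1.5°) = 1.801 m; N'_2 = 178·cos(-1.5°) = 177.9; c'Δl = 25.75; W sinα = -4.7
Slice 3: Δl = 2.1/cos8.2° = 2.122 m; N'_3 = 203·cos8.2° = 200.9; c'Δl = 30.34; W sinα = 29.0
Slice 4: Δl = 1.4/cos17.0° = 1.464 m; N'_4 = 124·cos17.0° = 118.6; c'Δl = 20.93; W sinα = 36.3
Slice 5: Δl = 2.6/cos27.6° = 2.934 m; N'_5 = 189·cos27.6° = 167.5; c'Δl = 41.95; W sinα = 87.6
Slice 6: Δl = 1.2/cos38.8° = 1.540 m; N'_6 = 58·cos38.8° = 45.2; c'Δl = 22.02; W sinα = 36.3
Slice 7: Δl = 1.7/cos48.7° = 2.576 m; N'_7 = 36·cos48.7° = 23.8; c'Δl = 36.83; W sinα = 27.0
Σc'Δl = 223.4 kN/m; ΣN' = 900.1 kN/m; ΣW sinα = 171.3 kN/m
Resisting = 223.4 + 900.1·tan24.3° = 223.4 + 406.4 = 629.9 kN/m
FS = 629.9 / 171.3 = 3.677

FS = 3.68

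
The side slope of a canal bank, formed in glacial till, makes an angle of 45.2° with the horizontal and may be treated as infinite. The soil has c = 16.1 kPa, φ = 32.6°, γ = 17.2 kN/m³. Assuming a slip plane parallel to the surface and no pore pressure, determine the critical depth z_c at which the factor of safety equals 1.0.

Setting FS = 1.00 in FS = [c + γz cos²β tanφ] / [γz sinβ cosβ] and solving for z:
z = c / [γ cosβ (FS·sinβ − cosβ·tanφ)]
  = 16.1 / [17.2·cos45.2°·(1.00·sin45.2° − cos45.2°·tan32.6°)]
  = 16.1 / [17.2·0.7046·(1.00·0.7096 − 0.7046·0.6395)]
  = 16.1 / 3.1383 = 5.130 m

z_c = 5.13 m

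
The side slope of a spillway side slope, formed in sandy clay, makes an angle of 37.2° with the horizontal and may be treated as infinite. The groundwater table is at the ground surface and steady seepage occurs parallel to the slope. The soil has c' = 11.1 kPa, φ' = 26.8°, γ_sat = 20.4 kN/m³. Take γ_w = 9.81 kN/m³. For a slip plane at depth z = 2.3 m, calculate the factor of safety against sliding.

FS = 0.84

With seepage parallel to the slope and the water table at the surface, the effective normal stress on the slip plane uses the buoyant unit weight γ' = γ_sat − γ_w while the driving shear stress uses γ_sat:
FS = [c' + γ' z cos²β tanφ'] / [γ_sat z sinβ cosβ]
γ' = 20.4 − 9.81 = 10.59 kN/m³
Numerator = 11.1 + 10.59·2.3·cos²37.2°·tan26.8° = 11.1 + 10.59·2.3·0.6345·0.5051 = 18.906 kPa
Denominator = 20.4·2.3·sin37.2°·cos37.2° = 20.4·2.3·0.6046·0.7965 = 22.596 kPa
FS = 18.906 / 22.596 = 0.837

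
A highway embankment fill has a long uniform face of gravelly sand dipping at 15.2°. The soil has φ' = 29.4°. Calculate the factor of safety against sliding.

For a dry cohesionless infinite slope the factor of safety is FS = tanφ' / tanβ.
FS = tan29.4° / tan15.2° = 0.5635 / 0.2717 = 2.074

FS = 2.07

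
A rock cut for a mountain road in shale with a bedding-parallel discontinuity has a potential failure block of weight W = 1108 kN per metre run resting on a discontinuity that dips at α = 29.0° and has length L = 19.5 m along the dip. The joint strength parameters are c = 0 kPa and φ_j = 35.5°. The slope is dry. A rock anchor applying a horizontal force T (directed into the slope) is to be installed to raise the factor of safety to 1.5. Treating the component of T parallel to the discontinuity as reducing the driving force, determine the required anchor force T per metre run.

Resolving forces along and normal to the sliding plane, with the horizontal anchor force T adding T·sinα to the effective normal force and T·cosα acting up the plane against the driving force:
FS = [cL + (W cosα + T sinα) tanφ_j] / [W sinα − T cosα]
Without the anchor: N' = 969.1 kN/m, driving T_d = 537.2 kN/m, resisting R = 0·19.5 + 969.1·tan35.5° = 691.2 kN/m, FS = 1.29.
Setting FS = 1.5 and solving for T:
1.5·(537.2 − T cos29.0°) = 691.2 + T sin29.0°·tan35.5°
T·(sin29.0°·tan35.5° + 1.5·cos29.0°) = 1.5·537.2 − 691.2
T·(0.4848·0.7133 + 1.5·0.8746) = 805.8 − 691.2 = 114.5
T·1.6577 = 114.5
T = 69.1 kN/m

T = 69 kN/m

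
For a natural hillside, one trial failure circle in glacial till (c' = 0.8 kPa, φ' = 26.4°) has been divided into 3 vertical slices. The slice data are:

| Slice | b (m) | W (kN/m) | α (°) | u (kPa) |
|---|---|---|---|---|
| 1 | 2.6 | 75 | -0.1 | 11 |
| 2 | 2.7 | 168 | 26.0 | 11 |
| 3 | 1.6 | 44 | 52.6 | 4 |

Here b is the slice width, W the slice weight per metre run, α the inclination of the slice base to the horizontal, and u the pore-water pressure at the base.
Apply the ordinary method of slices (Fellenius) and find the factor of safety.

FS = 0.89

Ordinary method of slices: FS = Σ[c'·Δl_i + (W_i cosα_i − u_i·Δl_i)·tanφ'] / Σ W_i sinα_i, with Δl_i = b_i / cosα_i.
Slice 1: Δl = 2.6/cos(-0.1°) = 2.600 m; N'_1 = 75·cos(-0.1°) − 11·2.600 = 46.4; c'Δl = 2.08; W sinα = -0.1
Slice 2: Δl = 2.7/cos26.0° = 3.004 m; N'_2 = 168·cos26.0° − 11·3.004 = 118.0; c'Δl = 2.40; W sinα = 73.6
Slice 3: Δl = 1.6/cos52.6° = 2.634 m; N'_3 = 44·cos52.6° − 4·2.634 = 16.2; c'Δl = 2.11; W sinα = 35.0
Σc'Δl = 6.6 kN/m; ΣN' = 180.5 kN/m; ΣW sinα = 108.5 kN/m
Resisting = 6.6 + 180.5·tan26.4° = 6.6 + 89.6 = 96.2 kN/m
FS = 96.2 / 108.5 = 0.887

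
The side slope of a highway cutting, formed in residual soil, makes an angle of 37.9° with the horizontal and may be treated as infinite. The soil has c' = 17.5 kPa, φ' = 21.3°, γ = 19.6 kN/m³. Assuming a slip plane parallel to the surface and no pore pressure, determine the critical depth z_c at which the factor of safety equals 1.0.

Setting FS = 1.00 in FS = [c' + γz cos²β tanφ'] / [γz sinβ cosβ] and solving for z:
z = c' / [γ cosβ (FS·sinβ − cosβ·tanφ')]
  = 17.5 / [19.6·cos37.9°·(1.00·sin37.9° − cos37.9°·tan21.3°)]
  = 17.5 / [19.6·0.7891·(1.00·0.6143 − 0.7891·0.3899)]
  = 17.5 / 4.7424 = 3.690 m

z_c = 3.69 m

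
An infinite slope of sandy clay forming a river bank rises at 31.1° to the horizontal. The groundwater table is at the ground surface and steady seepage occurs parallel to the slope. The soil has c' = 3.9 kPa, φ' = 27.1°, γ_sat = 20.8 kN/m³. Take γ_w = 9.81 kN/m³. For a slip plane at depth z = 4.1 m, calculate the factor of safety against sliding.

With seepage parallel to the slope and the water table at the surface, the effective normal stress on the slip plane uses the buoyant unit weight γ' = γ_sat − γ_w while the driving shear stress uses γ_sat:
FS = [c' + γ' z cos²β tanφ'] / [γ_sat z sinβ cosβ]
γ' = 20.8 − 9.81 = 10.99 kN/m³
Numerator = 3.9 + 10.99·4.1·cos²31.1°·tan27.1° = 3.9 + 10.99·4.1·0.7332·0.5117 = 20.806 kPa
Denominator = 20.8·4.1·sin31.1°·cos31.1° = 20.8·4.1·0.5165·0.8563 = 37.719 kPa
FS = 20.806 / 37.719 = 0.552

FS = 0.55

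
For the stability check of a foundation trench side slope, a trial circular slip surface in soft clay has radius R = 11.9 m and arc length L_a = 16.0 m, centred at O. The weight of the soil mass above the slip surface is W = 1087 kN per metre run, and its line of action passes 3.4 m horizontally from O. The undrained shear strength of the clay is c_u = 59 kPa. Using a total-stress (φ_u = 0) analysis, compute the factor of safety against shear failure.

Taking moments about the centre O, the resisting moment is provided by the undrained shear strength acting along the arc:
M_R = c_u·L_a·R = 59·16.00·11.9 = 11233.6 kN·m/m
M_D = W·d = 1087·3.4 = 3695.8 kN·m/m
FS = M_R / M_D = 11233.6 / 3695.8 = 3.040

FS = 3.04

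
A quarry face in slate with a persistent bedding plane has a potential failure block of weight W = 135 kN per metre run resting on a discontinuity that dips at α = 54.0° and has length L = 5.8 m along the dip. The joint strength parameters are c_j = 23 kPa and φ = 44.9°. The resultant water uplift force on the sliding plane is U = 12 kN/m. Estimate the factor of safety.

Resolving the block weight along and normal to the plane and applying the Mohr–Coulomb strength on the joint:
N' = W cosα − U = 135·cos54.0° − 12 = 67.4 kN/m
Driving force T = W sinα = 135·sin54.0° = 109.2 kN/m
Resisting force R = c_j·L + N'·tanφ = 23·5.8 + 67.4·tan44.9° = 133.4 + 67.1 = 200.5 kN/m
FS = R / T = 200.5 / 109.2 = 1.836

FS = 1.84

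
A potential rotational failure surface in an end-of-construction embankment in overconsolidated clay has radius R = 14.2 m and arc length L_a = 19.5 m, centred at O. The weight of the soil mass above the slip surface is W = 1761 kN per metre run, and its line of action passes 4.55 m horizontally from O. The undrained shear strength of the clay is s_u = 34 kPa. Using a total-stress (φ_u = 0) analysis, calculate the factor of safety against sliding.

Taking moments about the centre O, the resisting moment is provided by the undrained shear strength acting along the arc:
M_R = s_u·L_a·R = 34·19.50·14.2 = 9414.6 kN·m/m
M_D = W·d = 1761·4.55 = 8012.5 kN·m/m
FS = M_R / M_D = 9414.6 / 8012.5 = 1.175

FS = 1.17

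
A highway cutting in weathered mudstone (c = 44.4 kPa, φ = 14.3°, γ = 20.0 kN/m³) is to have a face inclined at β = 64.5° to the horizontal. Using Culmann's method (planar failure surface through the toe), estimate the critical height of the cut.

Culmann's analysis gives the critical failure plane at α_cr = (β + φ)/2 = (64.5 + 14.3)/2 = 39.4°, and the critical height
H_c = (4c/γ) · sinβ cosφ / [1 − cos(β − φ)]
    = (4·44.4/20.0) · sin64.5°·cos14.3° / [1 − cos(50.2°)]
    = 8.880 · 0.9026·0.9690 / [1 − 0.6401]
    = 8.880 · 0.8746 / 0.3599
    = 21.58 m

H_c = 21.58 m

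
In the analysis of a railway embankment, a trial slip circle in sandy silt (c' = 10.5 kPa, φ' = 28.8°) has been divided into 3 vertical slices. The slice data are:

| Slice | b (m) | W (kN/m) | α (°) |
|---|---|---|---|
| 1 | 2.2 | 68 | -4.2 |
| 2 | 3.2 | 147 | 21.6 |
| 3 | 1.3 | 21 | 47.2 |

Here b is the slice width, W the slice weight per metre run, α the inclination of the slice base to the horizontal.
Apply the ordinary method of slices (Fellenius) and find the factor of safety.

Ordinary method of slices: FS = Σ[c'·Δl_i + (W_i cosα_i)·tanφ'] / Σ W_i sinα_i, with Δl_i = b_i / cosα_i.
Slice 1: Δl = 2.2/cos(-4.2°) = 2.206 m; N'_1 = 68·cos(-4.2°) = 67.8; c'Δl = 23.16; W sinα = -5.0
Slice 2: Δl = 3.2/cos21.6° = 3.442 m; N'_2 = 147·cos21.6° = 136.7; c'Δl = 36.14; W sinα = 54.1
Slice 3: Δl = 1.3/cos47.2° = 1.913 m; N'_3 = 21·cos47.2° = 14.3; c'Δl = 20.09; W sinα = 15.4
Σc'Δl = 79.4 kN/m; ΣN' = 218.8 kN/m; ΣW sinα = 64.5 kN/m
Resisting = 79.4 + 218.8·tan28.8° = 79.4 + 120.3 = 199.7 kN/m
FS = 199.7 / 64.5 = 3.093

FS = 3.09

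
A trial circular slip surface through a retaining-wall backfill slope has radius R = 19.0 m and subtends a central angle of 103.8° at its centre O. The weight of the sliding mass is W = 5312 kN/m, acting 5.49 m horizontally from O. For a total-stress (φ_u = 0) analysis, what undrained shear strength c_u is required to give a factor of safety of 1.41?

FS = c_u·L_a·R / (W·d), so c_u = FS·W·d / (L_a·R).
Arc length L_a = R·θ = 19.0·(103.8°·π/180) = 19.0·1.8117 = 34.42 m
c_u = 1.41·5312·5.49 / (34.42·19.0) = 41119.7 / 654.01 = 62.87 kPa

c_u = 62.9 kPa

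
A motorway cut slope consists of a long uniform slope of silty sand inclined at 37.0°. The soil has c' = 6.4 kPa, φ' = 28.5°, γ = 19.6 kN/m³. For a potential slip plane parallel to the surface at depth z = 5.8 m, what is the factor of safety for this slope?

For an infinite slope with a slip plane parallel to the surface (no pore pressure): FS = [c' + γz cos²β tanφ'] / [γz sinβ cosβ].
γz = 19.6·5.8 = 113.68 kN/m²
Numerator = 6.4 + 113.68·cos²37.0°·tan28.5° = 6.4 + 113.68·0.6378·0.5430 = 45.768 kPa
Denominator = 113.68·sin37.0°·cos37.0° = 113.68·0.6018·0.7986 = 54.638 kPa
FS = 45.768 / 54.638 = 0.838

FS = 0.84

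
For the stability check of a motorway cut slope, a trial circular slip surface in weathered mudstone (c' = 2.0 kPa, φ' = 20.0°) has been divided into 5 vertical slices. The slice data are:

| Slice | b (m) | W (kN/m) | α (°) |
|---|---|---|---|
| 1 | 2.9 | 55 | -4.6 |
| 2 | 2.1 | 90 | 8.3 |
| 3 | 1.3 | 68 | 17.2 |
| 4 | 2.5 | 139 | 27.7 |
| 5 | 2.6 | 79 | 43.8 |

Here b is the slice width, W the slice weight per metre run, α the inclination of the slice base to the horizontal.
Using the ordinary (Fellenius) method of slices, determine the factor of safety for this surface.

FS = 1.13

Ordinary method of slices: FS = Σ[c'·Δl_i + (W_i cosα_i)·tanφ'] / Σ W_i sinα_i, with Δl_i = b_i / cosα_i.
Slice 1: Δl = 2.9/cos(-4.6°) = 2.909 m; N'_1 = 55·cos(-4.6°) = 54.8; c'Δl = 5.82; W sinα = -4.4
Slice 2: Δl = 2.1/cos8.3° = 2.122 m; N'_2 = 90·cos8.3° = 89.1; c'Δl = 4.24; W sinα = 13.0
Slice 3: Δl = 1.3/cos17.2° = 1.361 m; N'_3 = 68·cos17.2° = 65.0; c'Δl = 2.72; W sinα = 20.1
Slice 4: Δl = 2.5/cos27.7° = 2.824 m; N'_4 = 139·cos27.7° = 123.1; c'Δl = 5.65; W sinα = 64.6
Slice 5: Δl = 2.6/cos43.8° = 3.602 m; N'_5 = 79·cos43.8° = 57.0; c'Δl = 7.20; W sinα = 54.7
Σc'Δl = 25.6 kN/m; ΣN' = 388.9 kN/m; ΣW sinα = 148.0 kN/m
Resisting = 25.6 + 388.9·tan20.0° = 25.6 + 141.6 = 167.2 kN/m
FS = 167.2 / 148.0 = 1.130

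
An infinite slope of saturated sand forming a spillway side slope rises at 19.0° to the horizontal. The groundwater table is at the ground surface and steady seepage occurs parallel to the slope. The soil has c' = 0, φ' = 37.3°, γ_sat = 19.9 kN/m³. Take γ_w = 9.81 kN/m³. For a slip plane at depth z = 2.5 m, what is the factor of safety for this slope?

With seepage parallel to the slope and the water table at the surface, the effective normal stress on the slip plane uses the buoyant unit weight γ' = γ_sat − γ_w while the driving shear stress uses γ_sat:
FS = [c' + γ' z cos²β tanφ'] / [γ_sat z sinβ cosβ]
(For c' = 0 this reduces to FS = (γ'/γ_sat)·tanφ'/tanβ.)
γ' = 19.9 − 9.81 = 10.09 kN/m³
Numerator = 0.0 + 10.09·2.5·cos²19.0°·tan37.3° = 0.0 + 10.09·2.5·0.8940·0.7618 = 17.179 kPa
Denominator = 19.9·2.5·sin19.0°·cos19.0° = 19.9·2.5·0.3256·0.9455 = 15.315 kPa
FS = 17.179 / 15.315 = 1.122

FS = 1.12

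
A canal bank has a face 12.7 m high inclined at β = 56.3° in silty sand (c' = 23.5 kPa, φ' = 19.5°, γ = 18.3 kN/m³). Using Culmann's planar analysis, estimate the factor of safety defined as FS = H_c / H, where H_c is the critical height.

FS = 1.59

H_c = (4c'/γ) · sinβ cosφ' / [1 − cos(β − φ')]
    = (4·23.5/18.3) · sin56.3°·cos19.5° / [1 − cos36.8°]
    = 5.137 · 0.7842 / 0.1993 = 20.22 m
FS = H_c / H = 20.22 / 12.7 = 1.592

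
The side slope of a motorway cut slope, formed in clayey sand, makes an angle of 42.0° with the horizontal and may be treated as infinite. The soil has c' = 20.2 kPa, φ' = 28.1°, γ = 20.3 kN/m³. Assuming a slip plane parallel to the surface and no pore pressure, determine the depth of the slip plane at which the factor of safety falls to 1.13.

Setting FS = 1.13 in FS = [c' + γz cos²β tanφ'] / [γz sinβ cosβ] and solving for z:
z = c' / [γ cosβ (FS·sinβ − cosβ·tanφ')]
  = 20.2 / [20.3·cos42.0°·(1.13·sin42.0° − cos42.0°·tan28.1°)]
  = 20.2 / [20.3·0.7431·(1.13·0.6691 − 0.7431·0.5340)]
  = 20.2 / 5.4206 = 3.727 m

z = 3.73 m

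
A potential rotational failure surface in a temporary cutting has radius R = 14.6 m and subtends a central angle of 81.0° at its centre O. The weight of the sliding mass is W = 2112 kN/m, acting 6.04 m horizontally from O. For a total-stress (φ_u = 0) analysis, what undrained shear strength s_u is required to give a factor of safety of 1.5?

s_u = 63.5 kPa

FS = s_u·L_a·R / (W·d), so s_u = FS·W·d / (L_a·R).
Arc length L_a = R·θ = 14.6·(81.0°·π/180) = 14.6·1.4137 = 20.64 m
s_u = 1.5·2112·6.04 / (20.64·14.6) = 19134.7 / 301.35 = 63.50 kPa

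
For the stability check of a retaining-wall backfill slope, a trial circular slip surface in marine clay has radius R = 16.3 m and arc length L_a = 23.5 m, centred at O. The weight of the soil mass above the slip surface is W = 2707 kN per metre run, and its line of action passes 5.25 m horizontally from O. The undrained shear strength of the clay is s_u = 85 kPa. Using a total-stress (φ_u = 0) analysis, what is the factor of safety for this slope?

Taking moments about the centre O, the resisting moment is provided by the undrained shear strength acting along the arc:
M_R = s_u·L_a·R = 85·23.50·16.3 = 32559.2 kN·m/m
M_D = W·d = 2707·5.25 = 14211.8 kN·m/m
FS = M_R / M_D = 32559.2 / 14211.8 = 2.291

FS = 2.29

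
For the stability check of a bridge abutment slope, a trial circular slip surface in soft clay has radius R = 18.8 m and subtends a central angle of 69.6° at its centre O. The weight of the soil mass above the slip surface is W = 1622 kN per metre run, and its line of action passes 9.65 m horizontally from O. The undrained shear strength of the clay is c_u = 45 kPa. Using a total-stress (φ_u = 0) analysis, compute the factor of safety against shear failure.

Taking moments about the centre O, the resisting moment is provided by the undrained shear strength acting along the arc:
Arc length L_a = R·θ = 18.8·(69.6°·π/180) = 18.8·1.2147 = 22.84 m
M_R = c_u·L_a·R = 45·22.84·18.8 = 19320.3 kN·m/m
M_D = W·d = 1622·9.65 = 15652.3 kN·m/m
FS = M_R / M_D = 19320.3 / 15652.3 = 1.234

FS = 1.23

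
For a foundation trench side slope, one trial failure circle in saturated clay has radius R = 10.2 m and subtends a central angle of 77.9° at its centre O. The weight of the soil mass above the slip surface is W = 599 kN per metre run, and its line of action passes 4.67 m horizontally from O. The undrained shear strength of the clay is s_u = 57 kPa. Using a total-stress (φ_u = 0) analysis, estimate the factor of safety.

FS = 2.88

Taking moments about the centre O, the resisting moment is provided by the undrained shear strength acting along the arc:
Arc length L_a = R·θ = 10.2·(77.9°·π/180) = 10.2·1.3596 = 13.87 m
M_R = s_u·L_a·R = 57·13.87·10.2 = 8062.9 kN·m/m
M_D = W·d = 599·4.67 = 2797.3 kN·m/m
FS = M_R / M_D = 8062.9 / 2797.3 = 2.882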